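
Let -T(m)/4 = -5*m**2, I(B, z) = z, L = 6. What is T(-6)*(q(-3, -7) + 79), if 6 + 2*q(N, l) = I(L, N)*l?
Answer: 62280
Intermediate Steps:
T(m) = 20*m**2 (T(m) = -(-20)*m**2 = 20*m**2)
q(N, l) = -3 + N*l/2 (q(N, l) = -3 + (N*l)/2 = -3 + N*l/2)
T(-6)*(q(-3, -7) + 79) = (20*(-6)**2)*((-3 + (1/2)*(-3)*(-7)) + 79) = (20*36)*((-3 + 21/2) + 79) = 720*(15/2 + 79) = 720*(173/2) = 62280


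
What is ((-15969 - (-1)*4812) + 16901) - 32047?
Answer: -26303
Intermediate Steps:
((-15969 - (-1)*4812) + 16901) - 32047 = ((-15969 - 1*(-4812)) + 16901) - 32047 = ((-15969 + 4812) + 16901) - 32047 = (-11157 + 16901) - 32047 = 5744 - 32047 = -26303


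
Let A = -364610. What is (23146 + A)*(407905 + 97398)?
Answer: -172542783592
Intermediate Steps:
(23146 + A)*(407905 + 97398) = (23146 - 364610)*(407905 + 97398) = -341464*505303 = -172542783592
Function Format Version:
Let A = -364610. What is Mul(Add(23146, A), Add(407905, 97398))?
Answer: -172542783592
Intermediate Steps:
Mul(Add(23146, A), Add(407905, 97398)) = Mul(Add(23146, -364610), Add(407905, 97398)) = Mul(-341464, 505303) = -172542783592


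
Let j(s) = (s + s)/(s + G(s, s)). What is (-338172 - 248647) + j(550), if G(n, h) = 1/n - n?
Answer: 18181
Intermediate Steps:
j(s) = 2*s² (j(s) = (s + s)/(s + (1/s - s)) = (2*s)/(1/s) = (2*s)*s = 2*s²)
(-338172 - 248647) + j(550) = (-338172 - 248647) + 2*550² = -586819 + 2*302500 = -586819 + 605000 = 18181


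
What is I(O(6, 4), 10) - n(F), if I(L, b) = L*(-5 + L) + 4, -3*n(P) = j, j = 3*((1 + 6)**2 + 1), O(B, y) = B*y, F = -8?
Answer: 510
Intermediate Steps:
j = 150 (j = 3*(7**2 + 1) = 3*(49 + 1) = 3*50 = 150)
n(P) = -50 (n(P) = -1/3*150 = -50)
I(L, b) = 4 + L*(-5 + L)
I(O(6, 4), 10) - n(F) = (4 + (6*4)**2 - 30*4) - 1*(-50) = (4 + 24**2 - 5*24) + 50 = (4 + 576 - 120) + 50 = 460 + 50 = 510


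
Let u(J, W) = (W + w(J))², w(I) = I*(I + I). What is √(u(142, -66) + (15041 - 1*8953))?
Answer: 2*√405258683 ≈ 40262.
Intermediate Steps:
w(I) = 2*I² (w(I) = I*(2*I) = 2*I²)
u(J, W) = (W + 2*J²)²
√(u(142, -66) + (15041 - 1*8953)) = √((-66 + 2*142²)² + (15041 - 1*8953)) = √((-66 + 2*20164)² + (15041 - 8953)) = √((-66 + 40328)² + 6088) = √(40262² + 6088) = √(1621028644 + 6088) = √1621034732 = 2*√405258683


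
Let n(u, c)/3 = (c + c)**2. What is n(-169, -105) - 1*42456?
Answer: 89844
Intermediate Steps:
n(u, c) = 12*c**2 (n(u, c) = 3*(c + c)**2 = 3*(2*c)**2 = 3*(4*c**2) = 12*c**2)
n(-169, -105) - 1*42456 = 12*(-105)**2 - 1*42456 = 12*11025 - 42456 = 132300 - 42456 = 89844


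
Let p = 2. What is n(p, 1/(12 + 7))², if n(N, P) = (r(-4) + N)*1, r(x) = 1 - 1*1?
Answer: 4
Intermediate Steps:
r(x) = 0 (r(x) = 1 - 1 = 0)
n(N, P) = N (n(N, P) = (0 + N)*1 = N*1 = N)
n(p, 1/(12 + 7))² = 2² = 4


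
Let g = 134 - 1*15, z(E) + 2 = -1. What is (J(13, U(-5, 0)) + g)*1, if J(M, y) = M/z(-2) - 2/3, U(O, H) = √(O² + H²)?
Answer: 114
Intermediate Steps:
U(O, H) = √(H² + O²)
z(E) = -3 (z(E) = -2 - 1 = -3)
J(M, y) = -⅔ - M/3 (J(M, y) = M/(-3) - 2/3 = M*(-⅓) - 2*⅓ = -M/3 - ⅔ = -⅔ - M/3)
g = 119 (g = 134 - 15 = 119)
(J(13, U(-5, 0)) + g)*1 = ((-⅔ - ⅓*13) + 119)*1 = ((-⅔ - 13/3) + 119)*1 = (-5 + 119)*1 = 114*1 = 114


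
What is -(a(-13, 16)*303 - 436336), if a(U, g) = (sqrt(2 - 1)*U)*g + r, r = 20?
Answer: 493300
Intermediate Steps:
a(U, g) = 20 + U*g (a(U, g) = (sqrt(2 - 1)*U)*g + 20 = (sqrt(1)*U)*g + 20 = (1*U)*g + 20 = U*g + 20 = 20 + U*g)
-(a(-13, 16)*303 - 436336) = -((20 - 13*16)*303 - 436336) = -((20 - 208)*303 - 436336) = -(-188*303 - 436336) = -(-56964 - 436336) = -1*(-493300) = 493300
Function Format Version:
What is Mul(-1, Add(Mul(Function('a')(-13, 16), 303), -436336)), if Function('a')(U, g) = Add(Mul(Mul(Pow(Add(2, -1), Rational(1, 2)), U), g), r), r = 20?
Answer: 493300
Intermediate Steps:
Function('a')(U, g) = Add(20, Mul(U, g)) (Function('a')(U, g) = Add(Mul(Mul(Pow(Add(2, -1), Rational(1, 2)), U), g), 20) = Add(Mul(Mul(Pow(1, Rational(1, 2)), U), g), 20) = Add(Mul(Mul(1, U), g), 20) = Add(Mul(U, g), 20) = Add(20, Mul(U, g)))
Mul(-1, Add(Mul(Function('a')(-13, 16), 303), -436336)) = Mul(-1, Add(Mul(Add(20, Mul(-13, 16)), 303), -436336)) = Mul(-1, Add(Mul(Add(20, -208), 303), -436336)) = Mul(-1, Add(Mul(-188, 303), -436336)) = Mul(-1, Add(-56964, -436336)) = Mul(-1, -493300) = 493300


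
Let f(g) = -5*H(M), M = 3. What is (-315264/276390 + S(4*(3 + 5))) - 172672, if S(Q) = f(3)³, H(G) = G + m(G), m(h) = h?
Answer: -9197943224/46065 ≈ -1.9967e+5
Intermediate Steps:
H(G) = 2*G (H(G) = G + G = 2*G)
f(g) = -30 (f(g) = -10*3 = -5*6 = -30)
S(Q) = -27000 (S(Q) = (-30)³ = -27000)
(-315264/276390 + S(4*(3 + 5))) - 172672 = (-315264/276390 - 27000) - 172672 = (-315264*1/276390 - 27000) - 172672 = (-52544/46065 - 27000) - 172672 = -1243807544/46065 - 172672 = -9197943224/46065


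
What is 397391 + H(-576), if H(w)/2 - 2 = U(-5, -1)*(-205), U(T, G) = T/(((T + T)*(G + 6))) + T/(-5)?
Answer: 396944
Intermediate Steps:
U(T, G) = 1/(2*(6 + G)) - T/5 (U(T, G) = T/(((2*T)*(6 + G))) + T*(-⅕) = T/((2*T*(6 + G))) - T/5 = T*(1/(2*T*(6 + G))) - T/5 = 1/(2*(6 + G)) - T/5)
H(w) = -447 (H(w) = 4 + 2*(((5 - 12*(-5) - 2*(-1)*(-5))/(10*(6 - 1)))*(-205)) = 4 + 2*(((⅒)*(5 + 60 - 10)/5)*(-205)) = 4 + 2*(((⅒)*(⅕)*55)*(-205)) = 4 + 2*((11/10)*(-205)) = 4 + 2*(-451/2) = 4 - 451 = -447)
397391 + H(-576) = 397391 - 447 = 396944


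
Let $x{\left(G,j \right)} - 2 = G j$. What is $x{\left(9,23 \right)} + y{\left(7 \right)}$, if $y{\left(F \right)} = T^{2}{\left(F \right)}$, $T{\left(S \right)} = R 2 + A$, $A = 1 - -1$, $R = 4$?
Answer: $309$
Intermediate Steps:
$A = 2$ ($A = 1 + 1 = 2$)
$x{\left(G,j \right)} = 2 + G j$
$T{\left(S \right)} = 10$ ($T{\left(S \right)} = 4 \cdot 2 + 2 = 8 + 2 = 10$)
$y{\left(F \right)} = 100$ ($y{\left(F \right)} = 10^{2} = 100$)
$x{\left(9,23 \right)} + y{\left(7 \right)} = \left(2 + 9 \cdot 23\right) + 100 = \left(2 + 207\right) + 100 = 209 + 100 = 309$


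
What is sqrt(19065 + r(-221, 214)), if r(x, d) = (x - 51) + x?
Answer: 2*sqrt(4643) ≈ 136.28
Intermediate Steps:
r(x, d) = -51 + 2*x (r(x, d) = (-51 + x) + x = -51 + 2*x)
sqrt(19065 + r(-221, 214)) = sqrt(19065 + (-51 + 2*(-221))) = sqrt(19065 + (-51 - 442)) = sqrt(19065 - 493) = sqrt(18572) = 2*sqrt(4643)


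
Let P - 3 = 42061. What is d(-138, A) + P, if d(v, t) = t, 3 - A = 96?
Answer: 41971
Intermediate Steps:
P = 42064 (P = 3 + 42061 = 42064)
A = -93 (A = 3 - 1*96 = 3 - 96 = -93)
d(-138, A) + P = -93 + 42064 = 41971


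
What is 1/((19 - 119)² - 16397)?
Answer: -1/6397 ≈ -0.00015632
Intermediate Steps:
1/((19 - 119)² - 16397) = 1/((-100)² - 16397) = 1/(10000 - 16397) = 1/(-6397) = -1/6397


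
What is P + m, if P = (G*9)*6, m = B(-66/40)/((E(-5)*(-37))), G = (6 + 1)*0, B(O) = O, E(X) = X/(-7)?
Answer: 231/3700 ≈ 0.062432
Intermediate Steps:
E(X) = -X/7 (E(X) = X*(-1/7) = -X/7)
G = 0 (G = 7*0 = 0)
m = 231/3700 (m = (-66/40)/((-1/7*(-5)*(-37))) = (-66*1/40)/(((5/7)*(-37))) = -33/(20*(-185/7)) = -33/20*(-7/185) = 231/3700 ≈ 0.062432)
P = 0 (P = (0*9)*6 = 0*6 = 0)
P + m = 0 + 231/3700 = 231/3700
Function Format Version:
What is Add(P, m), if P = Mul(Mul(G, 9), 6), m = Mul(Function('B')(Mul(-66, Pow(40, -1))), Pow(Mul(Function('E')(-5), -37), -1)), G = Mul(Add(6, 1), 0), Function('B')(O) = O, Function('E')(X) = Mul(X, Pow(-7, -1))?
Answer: Rational(231, 3700) ≈ 0.062432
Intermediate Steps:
Function('E')(X) = Mul(Rational(-1, 7), X) (Function('E')(X) = Mul(X, Rational(-1, 7)) = Mul(Rational(-1, 7), X))
G = 0 (G = Mul(7, 0) = 0)
m = Rational(231, 3700) (m = Mul(Mul(-66, Pow(40, -1)), Pow(Mul(Mul(Rational(-1, 7), -5), -37), -1)) = Mul(Mul(-66, Rational(1, 40)), Pow(Mul(Rational(5, 7), -37), -1)) = Mul(Rational(-33, 20), Pow(Rational(-185, 7), -1)) = Mul(Rational(-33, 20), Rational(-7, 185)) = Rational(231, 3700) ≈ 0.062432)
P = 0 (P = Mul(Mul(0, 9), 6) = Mul(0, 6) = 0)
Add(P, m) = Add(0, Rational(231, 3700)) = Rational(231, 3700)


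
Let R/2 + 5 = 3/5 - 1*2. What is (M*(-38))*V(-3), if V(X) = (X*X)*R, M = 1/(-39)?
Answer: -7296/65 ≈ -112.25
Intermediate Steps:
R = -64/5 (R = -10 + 2*(3/5 - 1*2) = -10 + 2*(3*(1/5) - 2) = -10 + 2*(3/5 - 2) = -10 + 2*(-7/5) = -10 - 14/5 = -64/5 ≈ -12.800)
M = -1/39 ≈ -0.025641
V(X) = -64*X**2/5 (V(X) = (X*X)*(-64/5) = X**2*(-64/5) = -64*X**2/5)
(M*(-38))*V(-3) = (-1/39*(-38))*(-64/5*(-3)**2) = 38*(-64/5*9)/39 = (38/39)*(-576/5) = -7296/65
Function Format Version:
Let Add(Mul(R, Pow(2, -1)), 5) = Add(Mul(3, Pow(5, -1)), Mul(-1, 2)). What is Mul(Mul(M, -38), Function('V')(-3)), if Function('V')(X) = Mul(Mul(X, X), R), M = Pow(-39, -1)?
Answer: Rational(-7296, 65) ≈ -112.25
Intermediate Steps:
R = Rational(-64, 5) (R = Add(-10, Mul(2, Add(Mul(3, Pow(5, -1)), Mul(-1, 2)))) = Add(-10, Mul(2, Add(Mul(3, Rational(1, 5)), -2))) = Add(-10, Mul(2, Add(Rational(3, 5), -2))) = Add(-10, Mul(2, Rational(-7, 5))) = Add(-10, Rational(-14, 5)) = Rational(-64, 5) ≈ -12.800)
M = Rational(-1, 39) ≈ -0.025641
Function('V')(X) = Mul(Rational(-64, 5), Pow(X, 2)) (Function('V')(X) = Mul(Mul(X, X), Rational(-64, 5)) = Mul(Pow(X, 2), Rational(-64, 5)) = Mul(Rational(-64, 5), Pow(X, 2)))
Mul(Mul(M, -38), Function('V')(-3)) = Mul(Mul(Rational(-1, 39), -38), Mul(Rational(-64, 5), Pow(-3, 2))) = Mul(Rational(38, 39), Mul(Rational(-64, 5), 9)) = Mul(Rational(38, 39), Rational(-576, 5)) = Rational(-7296, 65)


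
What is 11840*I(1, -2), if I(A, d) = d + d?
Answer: -47360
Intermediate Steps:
I(A, d) = 2*d
11840*I(1, -2) = 11840*(2*(-2)) = 11840*(-4) = -47360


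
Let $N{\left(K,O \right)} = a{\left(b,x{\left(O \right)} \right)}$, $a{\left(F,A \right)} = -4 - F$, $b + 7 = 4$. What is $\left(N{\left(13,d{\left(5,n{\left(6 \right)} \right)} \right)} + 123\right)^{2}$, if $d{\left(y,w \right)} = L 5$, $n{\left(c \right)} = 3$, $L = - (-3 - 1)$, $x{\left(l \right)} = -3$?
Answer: $14884$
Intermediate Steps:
$b = -3$ ($b = -7 + 4 = -3$)
$L = 4$ ($L = \left(-1\right) \left(-4\right) = 4$)
$d{\left(y,w \right)} = 20$ ($d{\left(y,w \right)} = 4 \cdot 5 = 20$)
$N{\left(K,O \right)} = -1$ ($N{\left(K,O \right)} = -4 - -3 = -4 + 3 = -1$)
$\left(N{\left(13,d{\left(5,n{\left(6 \right)} \right)} \right)} + 123\right)^{2} = \left(-1 + 123\right)^{2} = 122^{2} = 14884$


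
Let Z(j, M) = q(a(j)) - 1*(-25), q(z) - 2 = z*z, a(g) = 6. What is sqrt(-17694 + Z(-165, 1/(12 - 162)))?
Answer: 3*I*sqrt(1959) ≈ 132.78*I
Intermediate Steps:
q(z) = 2 + z**2 (q(z) = 2 + z*z = 2 + z**2)
Z(j, M) = 63 (Z(j, M) = (2 + 6**2) - 1*(-25) = (2 + 36) + 25 = 38 + 25 = 63)
sqrt(-17694 + Z(-165, 1/(12 - 162))) = sqrt(-17694 + 63) = sqrt(-17631) = 3*I*sqrt(1959)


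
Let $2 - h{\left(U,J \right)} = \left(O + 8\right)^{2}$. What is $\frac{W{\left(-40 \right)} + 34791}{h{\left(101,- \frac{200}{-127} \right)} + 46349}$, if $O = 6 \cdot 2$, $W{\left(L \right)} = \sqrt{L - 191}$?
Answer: $\frac{11597}{15317} + \frac{i \sqrt{231}}{45951} \approx 0.75713 + 0.00033076 i$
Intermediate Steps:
$W{\left(L \right)} = \sqrt{-191 + L}$
$O = 12$
$h{\left(U,J \right)} = -398$ ($h{\left(U,J \right)} = 2 - \left(12 + 8\right)^{2} = 2 - 20^{2} = 2 - 400 = -398$)
$\frac{W{\left(-40 \right)} + 34791}{h{\left(101,- \frac{200}{-127} \right)} + 46349} = \frac{\sqrt{-191 - 40} + 34791}{-398 + 46349} = \frac{\sqrt{-231} + 34791}{45951} = \left(i \sqrt{231} + 34791\right) \frac{1}{45951} = \left(34791 + i \sqrt{231}\right) \frac{1}{45951} = \frac{11597}{15317} + \frac{i \sqrt{231}}{45951}$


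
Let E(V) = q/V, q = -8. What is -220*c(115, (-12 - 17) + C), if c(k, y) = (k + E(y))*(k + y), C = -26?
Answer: -1519920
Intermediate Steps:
E(V) = -8/V
c(k, y) = (k + y)*(k - 8/y) (c(k, y) = (k - 8/y)*(k + y) = (k + y)*(k - 8/y))
-220*c(115, (-12 - 17) + C) = -220*(-8 + 115² + 115*((-12 - 17) - 26) - 8*115/((-12 - 17) - 26)) = -220*(-8 + 13225 + 115*(-29 - 26) - 8*115/(-29 - 26)) = -220*(-8 + 13225 + 115*(-55) - 8*115/(-55)) = -220*(-8 + 13225 - 6325 - 8*115*(-1/55)) = -220*(-8 + 13225 - 6325 + 184/11) = -220*75996/11 = -1519920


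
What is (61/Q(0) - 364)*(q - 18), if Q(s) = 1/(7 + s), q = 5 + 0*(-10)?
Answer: -819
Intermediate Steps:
q = 5 (q = 5 + 0 = 5)
(61/Q(0) - 364)*(q - 18) = (61/(1/(7 + 0)) - 364)*(5 - 18) = (61/(1/7) - 364)*(-13) = (61/(⅐) - 364)*(-13) = (61*7 - 364)*(-13) = (427 - 364)*(-13) = 63*(-13) = -819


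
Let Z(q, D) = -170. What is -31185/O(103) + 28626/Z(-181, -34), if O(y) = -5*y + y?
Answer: -3246231/35020 ≈ -92.697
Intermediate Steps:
O(y) = -4*y
-31185/O(103) + 28626/Z(-181, -34) = -31185/((-4*103)) + 28626/(-170) = -31185/(-412) + 28626*(-1/170) = -31185*(-1/412) - 14313/85 = 31185/412 - 14313/85 = -3246231/35020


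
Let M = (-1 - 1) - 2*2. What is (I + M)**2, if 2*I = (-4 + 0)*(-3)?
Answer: 0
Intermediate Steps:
I = 6 (I = ((-4 + 0)*(-3))/2 = (-4*(-3))/2 = (1/2)*12 = 6)
M = -6 (M = -2 - 4 = -6)
(I + M)**2 = (6 - 6)**2 = 0**2 = 0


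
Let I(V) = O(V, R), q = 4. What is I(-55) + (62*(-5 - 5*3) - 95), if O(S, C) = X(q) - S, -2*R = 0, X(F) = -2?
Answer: -1282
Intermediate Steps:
R = 0 (R = -½*0 = 0)
O(S, C) = -2 - S
I(V) = -2 - V
I(-55) + (62*(-5 - 5*3) - 95) = (-2 - 1*(-55)) + (62*(-5 - 5*3) - 95) = (-2 + 55) + (62*(-5 - 15) - 95) = 53 + (62*(-20) - 95) = 53 + (-1240 - 95) = 53 - 1335 = -1282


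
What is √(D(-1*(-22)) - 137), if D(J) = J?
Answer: I*√115 ≈ 10.724*I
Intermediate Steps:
√(D(-1*(-22)) - 137) = √(-1*(-22) - 137) = √(22 - 137) = √(-115) = I*√115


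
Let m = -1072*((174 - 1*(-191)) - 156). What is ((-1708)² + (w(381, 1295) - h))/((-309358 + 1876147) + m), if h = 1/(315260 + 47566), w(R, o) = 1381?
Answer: 1058960290769/487181346066 ≈ 2.1736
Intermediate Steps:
m = -224048 (m = -1072*((174 + 191) - 156) = -1072*(365 - 156) = -1072*209 = -224048)
h = 1/362826 ≈ 2.7561e-6
((-1708)² + (w(381, 1295) - h))/((-309358 + 1876147) + m) = ((-1708)² + (1381 - 1*1/362826))/((-309358 + 1876147) - 224048) = (2917264 + (1381 - 1/362826))/(1566789 - 224048) = (2917264 + 501062705/362826)/1342741 = (1058960290769/362826)*(1/1342741) = 1058960290769/487181346066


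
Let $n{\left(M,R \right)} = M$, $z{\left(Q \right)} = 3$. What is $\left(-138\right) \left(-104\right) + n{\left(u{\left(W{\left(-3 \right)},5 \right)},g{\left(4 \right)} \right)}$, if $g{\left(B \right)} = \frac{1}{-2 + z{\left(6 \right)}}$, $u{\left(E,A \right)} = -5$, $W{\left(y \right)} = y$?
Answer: $14347$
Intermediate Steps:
$g{\left(B \right)} = 1$ ($g{\left(B \right)} = \frac{1}{-2 + 3} = 1^{-1} = 1$)
$\left(-138\right) \left(-104\right) + n{\left(u{\left(W{\left(-3 \right)},5 \right)},g{\left(4 \right)} \right)} = \left(-138\right) \left(-104\right) - 5 = 14352 - 5 = 14347$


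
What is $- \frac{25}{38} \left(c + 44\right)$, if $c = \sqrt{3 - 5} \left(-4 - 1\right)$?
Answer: $- \frac{550}{19} + \frac{125 i \sqrt{2}}{38} \approx -28.947 + 4.652 i$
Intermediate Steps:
$c = - 5 i \sqrt{2}$ ($c = \sqrt{-2} \left(-5\right) = i \sqrt{2} \left(-5\right) = - 5 i \sqrt{2} \approx - 7.0711 i$)
$- \frac{25}{38} \left(c + 44\right) = - \frac{25}{38} \left(- 5 i \sqrt{2} + 44\right) = \left(-25\right) \frac{1}{38} \left(44 - 5 i \sqrt{2}\right) = - \frac{25 \left(44 - 5 i \sqrt{2}\right)}{38} = - \frac{550}{19} + \frac{125 i \sqrt{2}}{38}$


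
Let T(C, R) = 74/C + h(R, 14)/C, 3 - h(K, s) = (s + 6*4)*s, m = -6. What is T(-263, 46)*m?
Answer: -2730/263 ≈ -10.380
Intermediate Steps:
h(K, s) = 3 - s*(24 + s) (h(K, s) = 3 - (s + 6*4)*s = 3 - (s + 24)*s = 3 - (24 + s)*s = 3 - s*(24 + s))
T(C, R) = -455/C (T(C, R) = 74/C + (3 - 1*14² - 24*14)/C = 74/C + (3 - 1*196 - 336)/C = 74/C + (3 - 196 - 336)/C = 74/C - 529/C = -455/C)
T(-263, 46)*m = -455/(-263)*(-6) = -455*(-1/263)*(-6) = (455/263)*(-6) = -2730/263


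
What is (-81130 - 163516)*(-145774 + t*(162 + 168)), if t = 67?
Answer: 30253902944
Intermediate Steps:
(-81130 - 163516)*(-145774 + t*(162 + 168)) = (-81130 - 163516)*(-145774 + 67*(162 + 168)) = -244646*(-145774 + 67*330) = -244646*(-145774 + 22110) = -244646*(-123664) = 30253902944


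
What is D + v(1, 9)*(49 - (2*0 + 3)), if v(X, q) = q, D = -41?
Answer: 373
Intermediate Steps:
D + v(1, 9)*(49 - (2*0 + 3)) = -41 + 9*(49 - (2*0 + 3)) = -41 + 9*(49 - (0 + 3)) = -41 + 9*(49 - 1*3) = -41 + 9*(49 - 3) = -41 + 9*46 = -41 + 414 = 373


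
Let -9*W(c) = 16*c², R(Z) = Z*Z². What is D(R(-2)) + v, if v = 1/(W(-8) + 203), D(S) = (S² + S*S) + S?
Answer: 96369/803 ≈ 120.01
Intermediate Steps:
R(Z) = Z³
W(c) = -16*c²/9
D(S) = S + 2*S² (D(S) = (S² + S²) + S = 2*S² + S = S + 2*S²)
v = 9/803 (v = 1/(-16/9*(-8)² + 203) = 1/(-16/9*64 + 203) = 1/(-1024/9 + 203) = 1/(803/9) = 9/803 ≈ 0.011208)
D(R(-2)) + v = (-2)³*(1 + 2*(-2)³) + 9/803 = -8*(1 + 2*(-8)) + 9/803 = -8*(1 - 16) + 9/803 = -8*(-15) + 9/803 = 120 + 9/803 = 96369/803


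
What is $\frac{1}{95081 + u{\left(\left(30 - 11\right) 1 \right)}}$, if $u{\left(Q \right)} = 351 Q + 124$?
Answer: $\frac{1}{101874} \approx 9.8161 \cdot 10^{-6}$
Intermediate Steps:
$u{\left(Q \right)} = 124 + 351 Q$
$\frac{1}{95081 + u{\left(\left(30 - 11\right) 1 \right)}} = \frac{1}{95081 + \left(124 + 351 \left(30 - 11\right) 1\right)} = \frac{1}{95081 + \left(124 + 351 \cdot 19 \cdot 1\right)} = \frac{1}{95081 + \left(124 + 351 \cdot 19\right)} = \frac{1}{95081 + \left(124 + 6669\right)} = \frac{1}{95081 + 6793} = \frac{1}{101874}$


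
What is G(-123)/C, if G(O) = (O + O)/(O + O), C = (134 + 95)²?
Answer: 1/52441 ≈ 1.9069e-5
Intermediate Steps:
C = 52441 (C = 229² = 52441)
G(O) = 1 (G(O) = (2*O)/((2*O)) = (2*O)*(1/(2*O)) = 1)
G(-123)/C = 1/52441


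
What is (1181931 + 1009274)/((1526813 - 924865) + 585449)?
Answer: 2191205/1187397 ≈ 1.8454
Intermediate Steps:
(1181931 + 1009274)/((1526813 - 924865) + 585449) = 2191205/(601948 + 585449) = 2191205/1187397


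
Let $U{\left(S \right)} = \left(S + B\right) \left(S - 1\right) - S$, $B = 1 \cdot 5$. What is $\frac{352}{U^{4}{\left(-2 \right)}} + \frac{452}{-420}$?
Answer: $- \frac{33479}{36015} \approx -0.92958$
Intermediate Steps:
$B = 5$
$U{\left(S \right)} = - S + \left(-1 + S\right) \left(5 + S\right)$ ($U{\left(S \right)} = \left(S + 5\right) \left(S - 1\right) - S = \left(5 + S\right) \left(-1 + S\right) - S = \left(-1 + S\right) \left(5 + S\right) - S = - S + \left(-1 + S\right) \left(5 + S\right)$)
$\frac{352}{U^{4}{\left(-2 \right)}} + \frac{452}{-420} = \frac{352}{\left(-5 + \left(-2\right)^{2} + 3 \left(-2\right)\right)^{4}} + \frac{452}{-420} = \frac{352}{\left(-5 + 4 - 6\right)^{4}} + 452 \left(- \frac{1}{420}\right) = \frac{352}{\left(-7\right)^{4}} - \frac{113}{105} = \frac{352}{2401} - \frac{113}{105} = - \frac{33479}{36015}$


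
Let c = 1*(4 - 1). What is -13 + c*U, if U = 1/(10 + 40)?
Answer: -647/50 ≈ -12.940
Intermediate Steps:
c = 3 (c = 1*3 = 3)
U = 1/50 ≈ 0.020000
-13 + c*U = -13 + 3*(1/50) = -13 + 3/50 = -647/50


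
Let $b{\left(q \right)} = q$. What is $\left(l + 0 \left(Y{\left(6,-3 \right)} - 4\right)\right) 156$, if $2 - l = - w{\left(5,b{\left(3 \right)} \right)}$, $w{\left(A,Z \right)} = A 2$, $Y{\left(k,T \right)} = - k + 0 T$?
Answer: $1872$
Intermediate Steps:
$Y{\left(k,T \right)} = - k$ ($Y{\left(k,T \right)} = - k + 0 = - k$)
$w{\left(A,Z \right)} = 2 A$
$l = 12$ ($l = 2 - - 2 \cdot 5 = 2 - \left(-1\right) 10 = 2 - -10 = 2 + 10 = 12$)
$\left(l + 0 \left(Y{\left(6,-3 \right)} - 4\right)\right) 156 = \left(12 + 0 \left(\left(-1\right) 6 - 4\right)\right) 156 = \left(12 + 0 \left(-6 - 4\right)\right) 156 = \left(12 + 0 \left(-10\right)\right) 156 = \left(12 + 0\right) 156 = 12 \cdot 156 = 1872$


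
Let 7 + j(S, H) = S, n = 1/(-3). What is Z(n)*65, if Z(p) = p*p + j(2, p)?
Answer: -2860/9 ≈ -317.78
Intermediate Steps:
n = -1/3 ≈ -0.33333
j(S, H) = -7 + S
Z(p) = -5 + p**2 (Z(p) = p*p + (-7 + 2) = p**2 - 5 = -5 + p**2)
Z(n)*65 = (-5 + (-1/3)**2)*65 = (-5 + 1/9)*65 = -44/9*65 = -2860/9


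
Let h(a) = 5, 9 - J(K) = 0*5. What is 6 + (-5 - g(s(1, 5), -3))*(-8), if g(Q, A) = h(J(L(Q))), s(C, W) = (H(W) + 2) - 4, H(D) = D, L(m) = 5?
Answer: 86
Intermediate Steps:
J(K) = 9 (J(K) = 9 - 0*5 = 9 - 1*0 = 9 + 0 = 9)
s(C, W) = -2 + W (s(C, W) = (W + 2) - 4 = (2 + W) - 4 = -2 + W)
g(Q, A) = 5
6 + (-5 - g(s(1, 5), -3))*(-8) = 6 + (-5 - 1*5)*(-8) = 6 + (-5 - 5)*(-8) = 6 - 10*(-8) = 6 + 80 = 86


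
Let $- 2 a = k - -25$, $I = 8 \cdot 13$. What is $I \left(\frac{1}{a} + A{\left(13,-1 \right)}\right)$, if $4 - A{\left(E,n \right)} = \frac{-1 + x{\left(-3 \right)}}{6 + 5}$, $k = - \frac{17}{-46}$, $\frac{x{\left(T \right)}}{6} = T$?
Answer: $\frac{7540936}{12837} \approx 587.44$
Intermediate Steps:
$x{\left(T \right)} = 6 T$
$I = 104$
$k = \frac{17}{46}$ ($k = \left(-17\right) \left(- \frac{1}{46}\right) = \frac{17}{46} \approx 0.36957$)
$A{\left(E,n \right)} = \frac{63}{11}$ ($A{\left(E,n \right)} = 4 - \frac{-1 + 6 \left(-3\right)}{6 + 5} = 4 - \frac{-1 - 18}{11} = 4 - \left(-19\right) \frac{1}{11} = 4 - - \frac{19}{11} = 4 + \frac{19}{11} = \frac{63}{11}$)
$a = - \frac{1167}{92}$ ($a = - \frac{\frac{17}{46} - -25}{2} = - \frac{\frac{17}{46} + 25}{2} = \left(- \frac{1}{2}\right) \frac{1167}{46} = - \frac{1167}{92} \approx -12.685$)
$I \left(\frac{1}{a} + A{\left(13,-1 \right)}\right) = 104 \left(\frac{1}{- \frac{1167}{92}} + \frac{63}{11}\right) = 104 \left(- \frac{92}{1167} + \frac{63}{11}\right) = 104 \cdot \frac{72509}{12837} = \frac{7540936}{12837}$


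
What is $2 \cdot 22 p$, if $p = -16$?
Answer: $-704$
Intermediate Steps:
$2 \cdot 22 p = 2 \cdot 22 \left(-16\right) = 44 \left(-16\right) = -704$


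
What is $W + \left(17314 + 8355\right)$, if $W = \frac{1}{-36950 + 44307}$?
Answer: $\frac{188846834}{7357} \approx 25669.0$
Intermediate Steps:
$W = \frac{1}{7357} \approx 0.00013592$
$W + \left(17314 + 8355\right) = \frac{1}{7357} + \left(17314 + 8355\right) = \frac{1}{7357} + 25669 = \frac{188846834}{7357}$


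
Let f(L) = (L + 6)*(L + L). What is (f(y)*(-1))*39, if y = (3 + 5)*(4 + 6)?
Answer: -536640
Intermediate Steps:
y = 80 (y = 8*10 = 80)
f(L) = 2*L*(6 + L) (f(L) = (6 + L)*(2*L) = 2*L*(6 + L))
(f(y)*(-1))*39 = ((2*80*(6 + 80))*(-1))*39 = ((2*80*86)*(-1))*39 = (13760*(-1))*39 = -13760*39 = -536640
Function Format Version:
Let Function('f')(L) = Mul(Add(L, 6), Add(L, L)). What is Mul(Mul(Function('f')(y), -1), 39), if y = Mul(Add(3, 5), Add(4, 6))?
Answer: -536640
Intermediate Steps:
y = 80 (y = Mul(8, 10) = 80)
Function('f')(L) = Mul(2, L, Add(6, L)) (Function('f')(L) = Mul(Add(6, L), Mul(2, L)) = Mul(2, L, Add(6, L)))
Mul(Mul(Function('f')(y), -1), 39) = Mul(Mul(Mul(2, 80, Add(6, 80)), -1), 39) = Mul(Mul(Mul(2, 80, 86), -1), 39) = Mul(Mul(13760, -1), 39) = Mul(-13760, 39) = -536640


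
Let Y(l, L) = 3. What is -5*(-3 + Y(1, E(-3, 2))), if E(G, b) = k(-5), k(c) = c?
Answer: 0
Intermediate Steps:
E(G, b) = -5
-5*(-3 + Y(1, E(-3, 2))) = -5*(-3 + 3) = -5*0 = 0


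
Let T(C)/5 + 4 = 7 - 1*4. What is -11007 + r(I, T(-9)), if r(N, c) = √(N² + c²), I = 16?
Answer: -11007 + √281 ≈ -10990.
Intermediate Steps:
T(C) = -5 (T(C) = -20 + 5*(7 - 1*4) = -20 + 5*(7 - 4) = -20 + 5*3 = -20 + 15 = -5)
-11007 + r(I, T(-9)) = -11007 + √(16² + (-5)²) = -11007 + √(256 + 25) = -11007 + √281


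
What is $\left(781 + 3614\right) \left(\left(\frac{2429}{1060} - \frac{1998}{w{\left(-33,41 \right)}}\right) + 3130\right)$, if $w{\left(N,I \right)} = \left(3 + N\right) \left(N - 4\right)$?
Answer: $\frac{2916804159}{212} \approx 1.3759 \cdot 10^{7}$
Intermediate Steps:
$w{\left(N,I \right)} = \left(-4 + N\right) \left(3 + N\right)$ ($w{\left(N,I \right)} = \left(3 + N\right) \left(-4 + N\right) = \left(-4 + N\right) \left(3 + N\right)$)
$\left(781 + 3614\right) \left(\left(\frac{2429}{1060} - \frac{1998}{w{\left(-33,41 \right)}}\right) + 3130\right) = \left(781 + 3614\right) \left(\left(\frac{2429}{1060} - \frac{1998}{-12 + \left(-33\right)^{2} - -33}\right) + 3130\right) = 4395 \left(\left(2429 \cdot \frac{1}{1060} - \frac{1998}{-12 + 1089 + 33}\right) + 3130\right) = 4395 \left(\left(\frac{2429}{1060} - \frac{1998}{1110}\right) + 3130\right) = 4395 \left(\left(\frac{2429}{1060} - \frac{9}{5}\right) + 3130\right) = 4395 \left(\frac{521}{1060} + 3130\right) = 4395 \cdot \frac{3318321}{1060} = \frac{2916804159}{212}$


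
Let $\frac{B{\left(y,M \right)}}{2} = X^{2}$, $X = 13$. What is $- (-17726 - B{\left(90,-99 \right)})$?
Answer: $18064$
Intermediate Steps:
$B{\left(y,M \right)} = 338$ ($B{\left(y,M \right)} = 2 \cdot 13^{2} = 2 \cdot 169 = 338$)
$- (-17726 - B{\left(90,-99 \right)}) = - (-17726 - 338) = \left(-1\right) \left(-18064\right) = 18064$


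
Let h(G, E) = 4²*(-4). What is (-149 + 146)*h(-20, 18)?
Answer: 192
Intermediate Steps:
h(G, E) = -64 (h(G, E) = 16*(-4) = -64)
(-149 + 146)*h(-20, 18) = (-149 + 146)*(-64) = -3*(-64) = 192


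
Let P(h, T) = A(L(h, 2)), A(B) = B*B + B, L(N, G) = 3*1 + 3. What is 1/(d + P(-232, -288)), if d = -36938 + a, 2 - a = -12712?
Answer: -1/24182 ≈ -4.1353e-5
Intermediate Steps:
a = 12714 (a = 2 - 1*(-12712) = 2 + 12712 = 12714)
L(N, G) = 6 (L(N, G) = 3 + 3 = 6)
A(B) = B + B**2 (A(B) = B**2 + B = B + B**2)
d = -24224 (d = -36938 + 12714 = -24224)
P(h, T) = 42 (P(h, T) = 6*(1 + 6) = 6*7 = 42)
1/(d + P(-232, -288)) = 1/(-24224 + 42) = 1/(-24182) = -1/24182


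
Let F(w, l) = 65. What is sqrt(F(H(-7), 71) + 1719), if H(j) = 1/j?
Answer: 2*sqrt(446) ≈ 42.237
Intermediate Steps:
sqrt(F(H(-7), 71) + 1719) = sqrt(65 + 1719) = sqrt(1784) = 2*sqrt(446)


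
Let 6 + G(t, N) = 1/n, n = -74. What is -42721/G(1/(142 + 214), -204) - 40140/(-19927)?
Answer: 63014163458/8867515 ≈ 7106.2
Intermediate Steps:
G(t, N) = -445/74 (G(t, N) = -6 + 1/(-74) = -6 - 1/74 = -445/74)
-42721/G(1/(142 + 214), -204) - 40140/(-19927) = -42721/(-445/74) - 40140/(-19927) = -42721*(-74/445) - 40140*(-1/19927) = 3161354/445 + 40140/19927 = 63014163458/8867515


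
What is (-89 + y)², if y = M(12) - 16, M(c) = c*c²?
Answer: 2634129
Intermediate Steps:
M(c) = c³
y = 1712 (y = 12³ - 16 = 1728 - 16 = 1712)
(-89 + y)² = (-89 + 1712)² = 1623² = 2634129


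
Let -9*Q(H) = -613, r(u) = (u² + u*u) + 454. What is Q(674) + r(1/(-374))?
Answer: 328638671/629442 ≈ 522.11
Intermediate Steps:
r(u) = 454 + 2*u² (r(u) = (u² + u²) + 454 = 2*u² + 454 = 454 + 2*u²)
Q(H) = 613/9 (Q(H) = -⅑*(-613) = 613/9)
Q(674) + r(1/(-374)) = 613/9 + (454 + 2*(1/(-374))²) = 613/9 + (454 + 2*(-1/374)²) = 613/9 + (454 + 2*(1/139876)) = 613/9 + (454 + 1/69938) = 613/9 + 31751853/69938 = 328638671/629442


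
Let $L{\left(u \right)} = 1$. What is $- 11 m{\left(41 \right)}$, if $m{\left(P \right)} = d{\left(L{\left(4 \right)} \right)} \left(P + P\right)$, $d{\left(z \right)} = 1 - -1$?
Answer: $-1804$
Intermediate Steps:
$d{\left(z \right)} = 2$ ($d{\left(z \right)} = 1 + 1 = 2$)
$m{\left(P \right)} = 4 P$ ($m{\left(P \right)} = 2 \left(P + P\right) = 2 \cdot 2 P = 4 P$)
$- 11 m{\left(41 \right)} = - 11 \cdot 4 \cdot 41 = \left(-11\right) 164 = -1804$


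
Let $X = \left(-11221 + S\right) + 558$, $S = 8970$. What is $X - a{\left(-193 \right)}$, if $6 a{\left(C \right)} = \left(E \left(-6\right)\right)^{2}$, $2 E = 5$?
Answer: $- \frac{3461}{2} \approx -1730.5$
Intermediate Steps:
$E = \frac{5}{2}$ ($E = \frac{1}{2} \cdot 5 = \frac{5}{2} \approx 2.5$)
$a{\left(C \right)} = \frac{75}{2}$ ($a{\left(C \right)} = \frac{\left(\frac{5}{2} \left(-6\right)\right)^{2}}{6} = \frac{\left(-15\right)^{2}}{6} = \frac{1}{6} \cdot 225 = \frac{75}{2}$)
$X = -1693$ ($X = \left(-11221 + 8970\right) + 558 = -2251 + 558 = -1693$)
$X - a{\left(-193 \right)} = -1693 - \frac{75}{2} = - \frac{3461}{2}$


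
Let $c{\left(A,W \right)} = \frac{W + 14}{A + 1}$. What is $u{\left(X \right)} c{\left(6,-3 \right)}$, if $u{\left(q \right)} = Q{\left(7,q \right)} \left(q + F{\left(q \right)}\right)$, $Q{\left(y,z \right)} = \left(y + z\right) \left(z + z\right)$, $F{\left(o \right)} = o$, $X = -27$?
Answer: $- \frac{641520}{7} \approx -91646.0$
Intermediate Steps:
$Q{\left(y,z \right)} = 2 z \left(y + z\right)$ ($Q{\left(y,z \right)} = \left(y + z\right) 2 z = 2 z \left(y + z\right)$)
$c{\left(A,W \right)} = \frac{14 + W}{1 + A}$
$u{\left(q \right)} = 4 q^{2} \left(7 + q\right)$ ($u{\left(q \right)} = 2 q \left(7 + q\right) \left(q + q\right) = 2 q \left(7 + q\right) 2 q = 4 q^{2} \left(7 + q\right)$)
$u{\left(X \right)} c{\left(6,-3 \right)} = 4 \left(-27\right)^{2} \left(7 - 27\right) \frac{14 - 3}{1 + 6} = 4 \cdot 729 \left(-20\right) \frac{1}{7} \cdot 11 = - 58320 \cdot \frac{1}{7} \cdot 11 = \left(-58320\right) \frac{11}{7} = - \frac{641520}{7}$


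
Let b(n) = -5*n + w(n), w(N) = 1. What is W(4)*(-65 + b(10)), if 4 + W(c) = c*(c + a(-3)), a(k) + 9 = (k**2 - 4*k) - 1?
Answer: -6384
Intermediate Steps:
a(k) = -10 + k**2 - 4*k (a(k) = -9 + ((k**2 - 4*k) - 1) = -9 + (-1 + k**2 - 4*k) = -10 + k**2 - 4*k)
W(c) = -4 + c*(11 + c) (W(c) = -4 + c*(c + (-10 + (-3)**2 - 4*(-3))) = -4 + c*(c + (-10 + 9 + 12)) = -4 + c*(c + 11) = -4 + c*(11 + c))
b(n) = 1 - 5*n (b(n) = -5*n + 1 = 1 - 5*n)
W(4)*(-65 + b(10)) = (-4 + 4**2 + 11*4)*(-65 + (1 - 5*10)) = (-4 + 16 + 44)*(-65 + (1 - 50)) = 56*(-65 - 49) = 56*(-114) = -6384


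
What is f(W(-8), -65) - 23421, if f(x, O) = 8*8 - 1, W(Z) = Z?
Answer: -23358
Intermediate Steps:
f(x, O) = 63 (f(x, O) = 64 - 1 = 63)
f(W(-8), -65) - 23421 = 63 - 23421 = -23358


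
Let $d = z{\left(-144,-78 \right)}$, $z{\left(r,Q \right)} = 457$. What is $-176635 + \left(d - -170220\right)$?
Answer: $-5958$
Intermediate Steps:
$d = 457$
$-176635 + \left(d - -170220\right) = -176635 + \left(457 - -170220\right) = -176635 + \left(457 + 170220\right) = -176635 + 170677 = -5958$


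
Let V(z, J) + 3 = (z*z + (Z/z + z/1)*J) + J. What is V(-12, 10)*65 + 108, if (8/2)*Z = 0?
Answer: 2123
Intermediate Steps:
Z = 0 (Z = (1/4)*0 = 0)
V(z, J) = -3 + J + z**2 + J*z (V(z, J) = -3 + ((z*z + (0/z + z/1)*J) + J) = -3 + ((z**2 + (0 + z*1)*J) + J) = -3 + ((z**2 + (0 + z)*J) + J) = -3 + ((z**2 + z*J) + J) = -3 + ((z**2 + J*z) + J) = -3 + (J + z**2 + J*z) = -3 + J + z**2 + J*z)
V(-12, 10)*65 + 108 = (-3 + 10 + (-12)**2 + 10*(-12))*65 + 108 = (-3 + 10 + 144 - 120)*65 + 108 = 31*65 + 108 = 2015 + 108 = 2123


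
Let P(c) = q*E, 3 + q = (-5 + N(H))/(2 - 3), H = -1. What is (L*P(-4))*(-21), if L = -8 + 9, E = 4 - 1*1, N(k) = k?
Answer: -189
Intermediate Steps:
q = 3 (q = -3 + (-5 - 1)/(2 - 3) = -3 - 6/(-1) = -3 - 6*(-1) = -3 + 6 = 3)
E = 3 (E = 4 - 1 = 3)
L = 1
P(c) = 9 (P(c) = 3*3 = 9)
(L*P(-4))*(-21) = (1*9)*(-21) = 9*(-21) = -189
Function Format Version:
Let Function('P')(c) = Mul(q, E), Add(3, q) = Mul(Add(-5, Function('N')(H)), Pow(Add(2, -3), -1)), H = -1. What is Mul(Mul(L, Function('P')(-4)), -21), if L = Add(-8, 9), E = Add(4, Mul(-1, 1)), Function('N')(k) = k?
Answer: -189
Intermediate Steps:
q = 3 (q = Add(-3, Mul(Add(-5, -1), Pow(Add(2, -3), -1))) = Add(-3, Mul(-6, Pow(-1, -1))) = Add(-3, Mul(-6, -1)) = Add(-3, 6) = 3)
E = 3 (E = Add(4, -1) = 3)
L = 1
Function('P')(c) = 9 (Function('P')(c) = Mul(3, 3) = 9)
Mul(Mul(L, Function('P')(-4)), -21) = Mul(Mul(1, 9), -21) = Mul(9, -21) = -189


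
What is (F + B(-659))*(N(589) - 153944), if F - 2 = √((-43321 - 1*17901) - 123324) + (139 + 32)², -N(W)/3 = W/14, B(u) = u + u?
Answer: -60233750275/14 - 2156983*I*√184546/14 ≈ -4.3024e+9 - 6.6187e+7*I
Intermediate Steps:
B(u) = 2*u
N(W) = -3*W/14
F = 29243 + I*√184546 (F = 2 + (√((-43321 - 1*17901) - 123324) + (139 + 32)²) = 2 + (√((-43321 - 17901) - 123324) + 171²) = 2 + (√(-61222 - 123324) + 29241) = 2 + (√(-184546) + 29241) = 2 + (I*√184546 + 29241) = 2 + (29241 + I*√184546) = 29243 + I*√184546 ≈ 29243.0 + 429.59*I)
(F + B(-659))*(N(589) - 153944) = ((29243 + I*√184546) + 2*(-659))*(-3/14*589 - 153944) = ((29243 + I*√184546) - 1318)*(-1767/14 - 153944) = (27925 + I*√184546)*(-2156983/14) = -60233750275/14 - 2156983*I*√184546/14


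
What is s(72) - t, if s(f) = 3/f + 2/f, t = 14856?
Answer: -1069627/72 ≈ -14856.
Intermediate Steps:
s(f) = 5/f
s(72) - t = 5/72 - 1*14856 = 5*(1/72) - 14856 = 5/72 - 14856 = -1069627/72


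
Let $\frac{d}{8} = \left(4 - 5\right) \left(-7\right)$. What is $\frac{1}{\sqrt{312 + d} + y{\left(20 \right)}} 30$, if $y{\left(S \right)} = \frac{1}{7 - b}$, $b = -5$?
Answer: $- \frac{360}{52991} + \frac{17280 \sqrt{23}}{52991} \approx 1.5571$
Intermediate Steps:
$d = 56$ ($d = 8 \left(4 - 5\right) \left(-7\right) = 8 \left(\left(-1\right) \left(-7\right)\right) = 8 \cdot 7 = 56$)
$y{\left(S \right)} = \frac{1}{12}$ ($y{\left(S \right)} = \frac{1}{7 - -5} = \frac{1}{7 + 5} = \frac{1}{12}$)
$\frac{1}{\sqrt{312 + d} + y{\left(20 \right)}} 30 = \frac{1}{\sqrt{312 + 56} + \frac{1}{12}} \cdot 30 = \frac{1}{\sqrt{368} + \frac{1}{12}} \cdot 30 = \frac{1}{4 \sqrt{23} + \frac{1}{12}} \cdot 30 = \frac{1}{\frac{1}{12} + 4 \sqrt{23}} \cdot 30 = \frac{30}{\frac{1}{12} + 4 \sqrt{23}}$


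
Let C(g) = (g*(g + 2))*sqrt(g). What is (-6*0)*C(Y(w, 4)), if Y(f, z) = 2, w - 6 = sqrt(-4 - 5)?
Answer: 0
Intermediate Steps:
w = 6 + 3*I (w = 6 + sqrt(-4 - 5) = 6 + sqrt(-9) = 6 + 3*I ≈ 6.0 + 3.0*I)
C(g) = g**(3/2)*(2 + g) (C(g) = (g*(2 + g))*sqrt(g) = g**(3/2)*(2 + g))
(-6*0)*C(Y(w, 4)) = (-6*0)*(2**(3/2)*(2 + 2)) = (-1*0)*((2*sqrt(2))*4) = 0*(8*sqrt(2)) = 0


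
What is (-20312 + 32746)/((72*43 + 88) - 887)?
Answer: 12434/2297 ≈ 5.4131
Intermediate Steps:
(-20312 + 32746)/((72*43 + 88) - 887) = 12434/((3096 + 88) - 887) = 12434/(3184 - 887) = 12434/2297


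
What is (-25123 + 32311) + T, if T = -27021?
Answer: -19833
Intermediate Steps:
(-25123 + 32311) + T = (-25123 + 32311) - 27021 = 7188 - 27021 = -19833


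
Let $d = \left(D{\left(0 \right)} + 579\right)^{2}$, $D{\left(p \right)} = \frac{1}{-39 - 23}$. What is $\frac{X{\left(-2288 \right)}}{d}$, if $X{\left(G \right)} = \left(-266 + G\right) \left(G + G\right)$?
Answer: $\frac{44925227776}{1288594609} \approx 34.864$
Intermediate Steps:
$D{\left(p \right)} = - \frac{1}{62}$ ($D{\left(p \right)} = \frac{1}{-62} = - \frac{1}{62}$)
$d = \frac{1288594609}{3844}$ ($d = \left(- \frac{1}{62} + 579\right)^{2} = \left(\frac{35897}{62}\right)^{2} = \frac{1288594609}{3844} \approx 3.3522 \cdot 10^{5}$)
$X{\left(G \right)} = 2 G \left(-266 + G\right)$ ($X{\left(G \right)} = \left(-266 + G\right) 2 G = 2 G \left(-266 + G\right)$)
$\frac{X{\left(-2288 \right)}}{d} = \frac{2 \left(-2288\right) \left(-266 - 2288\right)}{\frac{1288594609}{3844}} = 2 \left(-2288\right) \left(-2554\right) \frac{3844}{1288594609} = 11687104 \cdot \frac{3844}{1288594609} = \frac{44925227776}{1288594609}$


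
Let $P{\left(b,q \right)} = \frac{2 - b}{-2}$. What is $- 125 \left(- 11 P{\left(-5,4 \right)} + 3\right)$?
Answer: $- \frac{10375}{2} \approx -5187.5$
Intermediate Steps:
$P{\left(b,q \right)} = -1 + \frac{b}{2}$ ($P{\left(b,q \right)} = \left(2 - b\right) \left(- \frac{1}{2}\right) = -1 + \frac{b}{2}$)
$- 125 \left(- 11 P{\left(-5,4 \right)} + 3\right) = - 125 \left(- 11 \left(-1 + \frac{1}{2} \left(-5\right)\right) + 3\right) = - 125 \left(- 11 \left(-1 - \frac{5}{2}\right) + 3\right) = - 125 \left(\left(-11\right) \left(- \frac{7}{2}\right) + 3\right) = - 125 \left(\frac{77}{2} + 3\right) = \left(-125\right) \frac{83}{2} = - \frac{10375}{2}$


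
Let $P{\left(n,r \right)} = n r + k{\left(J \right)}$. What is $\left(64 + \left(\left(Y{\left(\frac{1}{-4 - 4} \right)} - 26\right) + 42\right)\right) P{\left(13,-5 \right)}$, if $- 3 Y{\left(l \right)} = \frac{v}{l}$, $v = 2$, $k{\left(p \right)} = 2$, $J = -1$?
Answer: $-5376$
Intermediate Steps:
$P{\left(n,r \right)} = 2 + n r$ ($P{\left(n,r \right)} = n r + 2 = 2 + n r$)
$Y{\left(l \right)} = - \frac{2}{3 l}$ ($Y{\left(l \right)} = - \frac{2 \frac{1}{l}}{3} = - \frac{2}{3 l}$)
$\left(64 + \left(\left(Y{\left(\frac{1}{-4 - 4} \right)} - 26\right) + 42\right)\right) P{\left(13,-5 \right)} = \left(64 + \left(\left(- \frac{2}{3 \frac{1}{-4 - 4}} - 26\right) + 42\right)\right) \left(2 + 13 \left(-5\right)\right) = \left(64 + \left(\left(- \frac{2}{3 \frac{1}{-8}} - 26\right) + 42\right)\right) \left(2 - 65\right) = \left(64 + \left(\left(- \frac{2}{3 \left(- \frac{1}{8}\right)} - 26\right) + 42\right)\right) \left(-63\right) = \left(64 + \left(\left(\left(- \frac{2}{3}\right) \left(-8\right) - 26\right) + 42\right)\right) \left(-63\right) = \left(64 + \left(\left(\frac{16}{3} - 26\right) + 42\right)\right) \left(-63\right) = \left(64 + \left(- \frac{62}{3} + 42\right)\right) \left(-63\right) = \left(64 + \frac{64}{3}\right) \left(-63\right) = \frac{256}{3} \left(-63\right) = -5376$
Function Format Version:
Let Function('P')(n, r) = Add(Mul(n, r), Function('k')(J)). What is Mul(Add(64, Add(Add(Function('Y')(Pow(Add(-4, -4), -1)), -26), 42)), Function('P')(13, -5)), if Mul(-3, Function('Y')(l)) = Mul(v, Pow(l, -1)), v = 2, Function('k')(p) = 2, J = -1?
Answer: -5376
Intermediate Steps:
Function('P')(n, r) = Add(2, Mul(n, r)) (Function('P')(n, r) = Add(Mul(n, r), 2) = Add(2, Mul(n, r)))
Function('Y')(l) = Mul(Rational(-2, 3), Pow(l, -1)) (Function('Y')(l) = Mul(Rational(-1, 3), Mul(2, Pow(l, -1))) = Mul(Rational(-2, 3), Pow(l, -1)))
Mul(Add(64, Add(Add(Function('Y')(Pow(Add(-4, -4), -1)), -26), 42)), Function('P')(13, -5)) = Mul(Add(64, Add(Add(Mul(Rational(-2, 3), Pow(Pow(Add(-4, -4), -1), -1)), -26), 42)), Add(2, Mul(13, -5))) = Mul(Add(64, Add(Add(Mul(Rational(-2, 3), Pow(Pow(-8, -1), -1)), -26), 42)), Add(2, -65)) = Mul(Add(64, Add(Add(Mul(Rational(-2, 3), Pow(Rational(-1, 8), -1)), -26), 42)), -63) = Mul(Add(64, Add(Add(Mul(Rational(-2, 3), -8), -26), 42)), -63) = Mul(Add(64, Add(Add(Rational(16, 3), -26), 42)), -63) = Mul(Add(64, Add(Rational(-62, 3), 42)), -63) = Mul(Add(64, Rational(64, 3)), -63) = Mul(Rational(256, 3), -63) = -5376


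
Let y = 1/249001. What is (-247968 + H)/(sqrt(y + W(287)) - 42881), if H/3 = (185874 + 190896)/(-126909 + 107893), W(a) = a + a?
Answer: 25179952102890245019/4353313445102107688 + 5883821023005*sqrt(5717063)/4353313445102107688 ≈ 5.7873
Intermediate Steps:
y = 1/249001 ≈ 4.0160e-6
W(a) = 2*a
H = -565155/9508 (H = 3*((185874 + 190896)/(-126909 + 107893)) = 3*(376770/(-19016)) = 3*(376770*(-1/19016)) = 3*(-188385/9508) = -565155/9508 ≈ -59.440)
(-247968 + H)/(sqrt(y + W(287)) - 42881) = (-247968 - 565155/9508)/(sqrt(1/249001 + 2*287) - 42881) = -2358244899/(9508*(sqrt(1/249001 + 574) - 42881)) = -2358244899/(9508*(sqrt(142926575/249001) - 42881)) = -2358244899/(9508*(5*sqrt(5717063)/499 - 42881)) = -2358244899/(9508*(-42881 + 5*sqrt(5717063)/499))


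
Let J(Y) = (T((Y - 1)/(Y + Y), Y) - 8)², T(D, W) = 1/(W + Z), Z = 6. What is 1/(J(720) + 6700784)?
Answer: 527076/3531856148833 ≈ 1.4923e-7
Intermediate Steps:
T(D, W) = 1/(6 + W) (T(D, W) = 1/(W + 6) = 1/(6 + W))
J(Y) = (-8 + 1/(6 + Y))² (J(Y) = (1/(6 + Y) - 8)² = (-8 + 1/(6 + Y))²)
1/(J(720) + 6700784) = 1/((47 + 8*720)²/(6 + 720)² + 6700784) = 1/((47 + 5760)²/726² + 6700784) = 1/((1/527076)*5807² + 6700784) = 1/((1/527076)*33721249 + 6700784) = 1/(33721249/527076 + 6700784) = 1/(3531856148833/527076) = 527076/3531856148833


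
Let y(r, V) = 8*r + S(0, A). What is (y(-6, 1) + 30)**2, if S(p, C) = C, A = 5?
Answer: 169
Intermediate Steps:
y(r, V) = 5 + 8*r (y(r, V) = 8*r + 5 = 5 + 8*r)
(y(-6, 1) + 30)**2 = ((5 + 8*(-6)) + 30)**2 = ((5 - 48) + 30)**2 = (-43 + 30)**2 = (-13)**2 = 169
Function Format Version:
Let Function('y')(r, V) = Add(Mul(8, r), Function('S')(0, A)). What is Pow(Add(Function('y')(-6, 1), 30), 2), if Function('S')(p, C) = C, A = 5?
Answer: 169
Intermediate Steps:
Function('y')(r, V) = Add(5, Mul(8, r)) (Function('y')(r, V) = Add(Mul(8, r), 5) = Add(5, Mul(8, r)))
Pow(Add(Function('y')(-6, 1), 30), 2) = Pow(Add(Add(5, Mul(8, -6)), 30), 2) = Pow(Add(Add(5, -48), 30), 2) = Pow(Add(-43, 30), 2) = Pow(-13, 2) = 169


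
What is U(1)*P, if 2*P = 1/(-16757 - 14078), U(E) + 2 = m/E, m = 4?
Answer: -1/30835 ≈ -3.2431e-5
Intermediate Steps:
U(E) = -2 + 4/E
P = -1/61670 (P = 1/(2*(-16757 - 14078)) = (½)/(-30835) = (½)*(-1/30835) = -1/61670 ≈ -1.6215e-5)
U(1)*P = (-2 + 4/1)*(-1/61670) = (-2 + 4*1)*(-1/61670) = (-2 + 4)*(-1/61670) = 2*(-1/61670) = -1/30835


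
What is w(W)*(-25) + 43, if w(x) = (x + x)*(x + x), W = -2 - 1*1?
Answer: -857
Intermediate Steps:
W = -3 (W = -2 - 1 = -3)
w(x) = 4*x² (w(x) = (2*x)*(2*x) = 4*x²)
w(W)*(-25) + 43 = (4*(-3)²)*(-25) + 43 = (4*9)*(-25) + 43 = 36*(-25) + 43 = -900 + 43 = -857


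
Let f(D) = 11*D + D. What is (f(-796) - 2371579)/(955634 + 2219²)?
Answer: -2381131/5879595 ≈ -0.40498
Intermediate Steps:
f(D) = 12*D
(f(-796) - 2371579)/(955634 + 2219²) = (12*(-796) - 2371579)/(955634 + 2219²) = (-9552 - 2371579)/(955634 + 4923961) = -2381131/5879595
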